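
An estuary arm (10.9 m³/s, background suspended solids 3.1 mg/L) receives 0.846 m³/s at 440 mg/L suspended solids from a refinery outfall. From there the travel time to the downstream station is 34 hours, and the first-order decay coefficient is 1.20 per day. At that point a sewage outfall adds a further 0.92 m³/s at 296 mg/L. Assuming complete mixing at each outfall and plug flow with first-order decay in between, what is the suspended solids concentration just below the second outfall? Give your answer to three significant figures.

Mass balance: C = (10.90·3.100 + 0.8460·440.0) / 11.75 = 406.0/11.75 = 34.57 mg/L; combined flow 11.75 m³/s.
Decay over the reach: 34.57·exp(−kt) = 34.57·0.1827 = 6.315 mg/L.
At the second outfall, C = (11.75·6.315 + 0.9200·296.0) / (11.75 + 0.9200) = 27.36 mg/L.

27.4 mg/L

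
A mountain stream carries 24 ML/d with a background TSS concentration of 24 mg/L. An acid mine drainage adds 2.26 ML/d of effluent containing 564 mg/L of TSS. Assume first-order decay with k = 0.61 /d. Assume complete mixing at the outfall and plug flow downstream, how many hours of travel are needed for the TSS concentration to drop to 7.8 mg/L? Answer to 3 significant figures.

Conservation of mass: C = (24.00·24.00 + 2.260·564.0) / 26.26 = 1851/26.26 = 70.47 mg/L.
70.47·exp(−k·t) = 7.8 → t = ln(70.47/7.8)/k = 311800 s = 86.60 h.

86.6 h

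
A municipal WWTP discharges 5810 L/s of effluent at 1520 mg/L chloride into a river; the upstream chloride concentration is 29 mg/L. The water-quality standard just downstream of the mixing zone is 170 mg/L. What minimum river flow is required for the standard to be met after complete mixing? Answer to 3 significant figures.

Set C_mix = 170: (Q·29.00 + 5810·1520) / (Q + 5810) = 170
→ Q = 5810·(1520 − 170)/(170 − 29.00) = 55630 L/s.

55600 L/s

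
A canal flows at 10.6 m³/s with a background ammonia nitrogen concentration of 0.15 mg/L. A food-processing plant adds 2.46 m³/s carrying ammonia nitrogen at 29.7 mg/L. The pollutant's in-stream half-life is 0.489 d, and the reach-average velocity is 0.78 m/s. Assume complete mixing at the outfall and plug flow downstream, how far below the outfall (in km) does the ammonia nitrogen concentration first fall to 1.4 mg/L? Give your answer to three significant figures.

66.9 km

Mixed concentration C = ΣQC/ΣQ = (10.60·0.1500 + 2.460·29.70) / 13.06 = 74.65/13.06 = 5.716 mg/L.
Half-life 0.489 d → k = ln 2 / 0.489 = 1.417 d⁻¹.
Set 5.716·exp(−k·t) = 1.4 → t = ln(5.716/1.4)/k = 85750 s = 23.82 h.
Distance = v·t = 0.78·85750 = 66880 m = 66.88 km.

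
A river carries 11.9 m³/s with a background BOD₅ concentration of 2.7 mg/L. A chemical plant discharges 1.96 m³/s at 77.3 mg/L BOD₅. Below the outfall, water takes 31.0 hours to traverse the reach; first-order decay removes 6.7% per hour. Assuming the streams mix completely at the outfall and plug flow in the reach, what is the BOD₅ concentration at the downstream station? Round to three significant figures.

1.54 mg/L

Conservation of mass: C = (11.90·2.700 + 1.960·77.30) / 13.86 = 183.6/13.86 = 13.25 mg/L.
6.7%/h lost → k = −ln(1 − 0.067) = 0.06935 h⁻¹.
First-order decay: C = 13.25·exp(−k·t) = 13.25·0.1165 = 1.544 mg/L.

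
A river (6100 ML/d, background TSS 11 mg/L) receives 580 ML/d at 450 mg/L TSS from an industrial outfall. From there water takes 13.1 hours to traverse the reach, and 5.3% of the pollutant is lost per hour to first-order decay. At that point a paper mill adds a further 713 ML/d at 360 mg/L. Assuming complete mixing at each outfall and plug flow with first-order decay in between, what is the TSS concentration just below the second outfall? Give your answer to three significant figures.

56.5 mg/L

Conservation of mass: C = (6100·11.00 + 580.0·450.0) / 6680 = 328100/6680 = 49.12 mg/L; combined flow 6680 ML/d.
5.3%/h lost → k = −ln(1 − 0.053) = 0.05446 h⁻¹.
After decay, C = 49.12 × e^(−kt) = 49.12 × 0.4900 = 24.07 mg/L.
At the second outfall, C = (6680·24.07 + 713.0·360.0) / (6680 + 713.0) = 56.46 mg/L.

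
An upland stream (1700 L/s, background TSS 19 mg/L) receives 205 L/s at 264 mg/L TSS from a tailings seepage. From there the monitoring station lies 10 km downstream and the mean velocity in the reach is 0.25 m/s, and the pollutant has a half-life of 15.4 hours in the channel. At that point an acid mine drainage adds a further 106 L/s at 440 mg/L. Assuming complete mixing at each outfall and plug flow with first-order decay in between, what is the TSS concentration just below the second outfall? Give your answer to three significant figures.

Flow-weighted average: C = (1700·19.00 + 205.0·264.0) / 1905 = 86420/1905 = 45.36 mg/L; combined flow 1905 L/s.
Travel time t = 10·1000 / 0.25 = 40000 s = 11.11 h.
Half-life 15.4 h → k = ln 2 / 15.4 = 0.04501 h⁻¹ = 1.080 d⁻¹.
First-order decay: C = 45.36·exp(−k·t) = 45.36·0.6065 = 27.51 mg/L.
Second outfall: C = (1905·27.51 + 106.0·440.0)/2011 = 49.25 mg/L.

49.3 mg/L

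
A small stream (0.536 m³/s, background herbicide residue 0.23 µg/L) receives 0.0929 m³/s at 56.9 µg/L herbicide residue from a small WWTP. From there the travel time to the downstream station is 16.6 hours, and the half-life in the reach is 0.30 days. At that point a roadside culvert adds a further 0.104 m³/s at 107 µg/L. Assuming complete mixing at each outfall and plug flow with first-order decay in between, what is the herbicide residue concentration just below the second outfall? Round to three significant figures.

16.7 µg/L

Conservation of mass: C = (0.5360·0.2300 + 0.09290·56.90) / 0.6289 = 5.409/0.6289 = 8.601 µg/L; combined flow 0.6289 m³/s.
Half-life 0.30 d → k = ln 2 / 0.30 = 2.310 d⁻¹.
Applying C = C₀e^(−kt): 8.601 × 0.2023 = 1.740 µg/L.
At the second outfall, C = (0.6289·1.740 + 0.1040·107.0) / (0.6289 + 0.1040) = 16.68 µg/L.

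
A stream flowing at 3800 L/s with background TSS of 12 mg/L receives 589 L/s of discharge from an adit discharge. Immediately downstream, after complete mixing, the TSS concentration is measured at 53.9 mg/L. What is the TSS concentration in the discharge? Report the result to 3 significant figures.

Mass balance: 3800·12.00 + 589.0·Cₑ = 4389·53.90
→ Cₑ = (4389·53.90 − 3800·12.00) / 589.0 = 324.2 mg/L.

324 mg/L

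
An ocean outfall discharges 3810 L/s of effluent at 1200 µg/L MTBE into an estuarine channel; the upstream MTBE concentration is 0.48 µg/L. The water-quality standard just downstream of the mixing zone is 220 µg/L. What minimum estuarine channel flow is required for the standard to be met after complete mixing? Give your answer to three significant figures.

17000 L/s

Set C_mix = 220: (Q·0.4800 + 3810·1200) / (Q + 3810) = 220
→ Q = 3810·(1200 − 220)/(220 − 0.4800) = 17010 L/s.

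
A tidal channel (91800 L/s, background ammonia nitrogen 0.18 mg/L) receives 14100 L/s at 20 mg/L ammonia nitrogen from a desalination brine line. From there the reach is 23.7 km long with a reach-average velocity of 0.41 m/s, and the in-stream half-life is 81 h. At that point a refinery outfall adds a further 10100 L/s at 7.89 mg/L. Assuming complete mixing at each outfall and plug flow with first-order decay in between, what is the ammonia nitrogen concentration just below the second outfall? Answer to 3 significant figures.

Mass balance: C = (91800·0.1800 + 14100·20.00) / 105900 = 298500/105900 = 2.819 mg/L; combined flow 105900 L/s.
Travel time t = 23.7·1000 / 0.41 = 57800 s = 16.06 h.
Half-life 81 h → k = ln 2 / 81 = 0.008557 h⁻¹ = 0.2054 d⁻¹.
Decay over the reach: 2.819·exp(−kt) = 2.819·0.8716 = 2.457 mg/L.
Second outfall: C = (105900·2.457 + 10100·7.890)/116000 = 2.930 mg/L.

2.93 mg/L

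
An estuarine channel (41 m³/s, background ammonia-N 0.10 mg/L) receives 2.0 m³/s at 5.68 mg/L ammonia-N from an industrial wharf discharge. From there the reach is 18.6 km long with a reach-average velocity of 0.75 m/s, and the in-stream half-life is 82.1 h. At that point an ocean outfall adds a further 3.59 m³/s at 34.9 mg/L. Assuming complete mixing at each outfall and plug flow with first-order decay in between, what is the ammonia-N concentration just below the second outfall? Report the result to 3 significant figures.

3.00 mg/L

Flow-weighted average: C = (41.00·0.1000 + 2.000·5.680) / 43.00 = 15.46/43.00 = 0.3595 mg/L; combined flow 43.00 m³/s.
Travel time t = 18.6·1000 / 0.75 = 24800 s = 6.889 h.
Half-life 82.1 h → k = ln 2 / 82.1 = 0.008443 h⁻¹ = 0.2026 d⁻¹.
Applying C = C₀e^(−kt): 0.3595 × 0.9435 = 0.3392 mg/L.
Second outfall: C = (43.00·0.3392 + 3.590·34.90)/46.59 = 3.002 mg/L.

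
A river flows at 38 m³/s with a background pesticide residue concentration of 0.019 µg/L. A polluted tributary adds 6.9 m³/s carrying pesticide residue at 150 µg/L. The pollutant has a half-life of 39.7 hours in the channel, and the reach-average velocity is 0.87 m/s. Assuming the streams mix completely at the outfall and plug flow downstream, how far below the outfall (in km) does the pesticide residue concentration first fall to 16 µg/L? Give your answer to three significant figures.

Mixed concentration C = ΣQC/ΣQ = (38.00·0.01900 + 6.900·150.0) / 44.90 = 1036/44.90 = 23.07 µg/L.
Half-life 39.7 h → k = ln 2 / 39.7 = 0.01746 h⁻¹ = 0.4190 d⁻¹.
Set 23.07·exp(−k·t) = 16 → t = ln(23.07/16)/k = 75430 s = 20.95 h.
Distance = v·t = 0.87·75430 = 65620 m = 65.62 km.

65.6 km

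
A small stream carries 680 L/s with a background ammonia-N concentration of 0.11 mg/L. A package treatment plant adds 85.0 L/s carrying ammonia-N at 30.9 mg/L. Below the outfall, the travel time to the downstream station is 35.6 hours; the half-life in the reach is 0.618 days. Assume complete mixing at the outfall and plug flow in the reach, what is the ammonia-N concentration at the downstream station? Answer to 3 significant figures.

Conservation of mass: C = (680.0·0.1100 + 85.00·30.90) / 765.0 = 2701/765.0 = 3.531 mg/L.
Half-life 0.618 d → k = ln 2 / 0.618 = 1.122 d⁻¹.
After decay, C = 3.531 × e^(−kt) = 3.531 × 0.1894 = 0.6689 mg/L.

0.669 mg/L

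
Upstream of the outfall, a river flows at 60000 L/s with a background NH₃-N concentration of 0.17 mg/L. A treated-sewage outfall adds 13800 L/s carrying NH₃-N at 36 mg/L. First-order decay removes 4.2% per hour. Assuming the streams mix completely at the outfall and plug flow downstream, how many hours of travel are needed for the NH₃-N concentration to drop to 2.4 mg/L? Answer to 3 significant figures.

24.5 h

Flow-weighted average: C = (60000·0.1700 + 13800·36.00) / 73800 = 507000/73800 = 6.870 mg/L.
4.2%/h lost → k = −ln(1 − 0.042) = 0.04291 h⁻¹.
6.870·exp(−k·t) = 2.4 → t = ln(6.870/2.4)/k = 88240 s = 24.51 h.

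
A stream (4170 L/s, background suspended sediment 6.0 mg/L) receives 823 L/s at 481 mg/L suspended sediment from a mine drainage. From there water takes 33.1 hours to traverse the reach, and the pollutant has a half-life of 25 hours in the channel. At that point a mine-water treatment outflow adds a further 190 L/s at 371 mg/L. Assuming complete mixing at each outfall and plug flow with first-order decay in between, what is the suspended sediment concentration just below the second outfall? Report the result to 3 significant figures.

Mixed concentration C = ΣQC/ΣQ = (4170·6.000 + 823.0·481.0) / 4993 = 420900/4993 = 84.29 mg/L; combined flow 4993 L/s.
Half-life 25 h → k = ln 2 / 25 = 0.02773 h⁻¹ = 0.6654 d⁻¹.
After decay, C = 84.29 × e^(−kt) = 84.29 × 0.3994 = 33.67 mg/L.
At the second outfall, C = (4993·33.67 + 190.0·371.0) / (4993 + 190.0) = 46.04 mg/L.

46.0 mg/L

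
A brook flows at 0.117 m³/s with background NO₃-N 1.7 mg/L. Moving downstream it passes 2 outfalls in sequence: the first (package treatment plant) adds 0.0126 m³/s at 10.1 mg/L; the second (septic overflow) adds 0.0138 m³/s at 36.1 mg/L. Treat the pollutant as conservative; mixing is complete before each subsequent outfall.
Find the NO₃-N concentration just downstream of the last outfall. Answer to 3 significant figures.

After outfall 1: Q = 0.1170 + 0.01260 = 0.1296 m³/s; C = (0.1170·1.700 + 0.01260·10.10)/0.1296 = 2.517 mg/L.
After outfall 2: Q = 0.1296 + 0.01380 = 0.1434 m³/s; C = (0.1296·2.517 + 0.01380·36.10)/0.1434 = 5.749 mg/L.

5.75 mg/L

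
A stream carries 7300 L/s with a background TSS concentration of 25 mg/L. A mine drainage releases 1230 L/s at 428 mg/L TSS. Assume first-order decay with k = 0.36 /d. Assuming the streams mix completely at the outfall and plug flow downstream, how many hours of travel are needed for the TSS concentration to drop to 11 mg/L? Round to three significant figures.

After mixing, C = (7300·25.00 + 1230·428.0) / 8530 = 708900/8530 = 83.11 mg/L.
83.11·exp(−k·t) = 11 → t = ln(83.11/11)/k = 485300 s = 134.8 h.

135 h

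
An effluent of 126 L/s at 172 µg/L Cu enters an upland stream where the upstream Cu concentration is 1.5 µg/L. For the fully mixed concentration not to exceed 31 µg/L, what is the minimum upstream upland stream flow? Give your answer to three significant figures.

Set C_mix = 31: (Q·1.500 + 126.0·172.0) / (Q + 126.0) = 31
→ Q = 126.0·(172.0 − 31)/(31 − 1.500) = 602.2 L/s.

602 L/s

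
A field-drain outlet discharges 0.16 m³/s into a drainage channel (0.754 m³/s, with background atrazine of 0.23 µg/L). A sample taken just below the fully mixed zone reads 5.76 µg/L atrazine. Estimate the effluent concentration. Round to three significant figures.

Mass balance: 0.7540·0.2300 + 0.1600·Cₑ = 0.9140·5.760
→ Cₑ = (0.9140·5.760 − 0.7540·0.2300) / 0.1600 = 31.82 µg/L.

31.8 µg/L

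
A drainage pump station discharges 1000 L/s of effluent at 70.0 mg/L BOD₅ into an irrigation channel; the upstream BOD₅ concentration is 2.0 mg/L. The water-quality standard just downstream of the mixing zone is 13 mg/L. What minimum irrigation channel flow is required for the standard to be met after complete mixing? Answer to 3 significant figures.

5180 L/s

Set C_mix = 13: (Q·2.000 + 1000·70.00) / (Q + 1000) = 13
→ Q = 1000·(70.00 − 13)/(13 − 2.000) = 5182 L/s.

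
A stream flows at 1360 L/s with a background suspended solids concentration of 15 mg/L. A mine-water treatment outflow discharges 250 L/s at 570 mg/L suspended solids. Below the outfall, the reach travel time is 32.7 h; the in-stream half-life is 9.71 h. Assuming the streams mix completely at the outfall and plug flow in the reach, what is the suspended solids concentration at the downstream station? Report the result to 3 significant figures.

Mixed concentration C = ΣQC/ΣQ = (1360·15.00 + 250.0·570.0) / 1610 = 162900/1610 = 101.2 mg/L.
Half-life 9.71 h → k = ln 2 / 9.71 = 0.07138 h⁻¹ = 1.713 d⁻¹.
Decay over the reach: 101.2·exp(−kt) = 101.2·0.09688 = 9.802 mg/L.

9.80 mg/L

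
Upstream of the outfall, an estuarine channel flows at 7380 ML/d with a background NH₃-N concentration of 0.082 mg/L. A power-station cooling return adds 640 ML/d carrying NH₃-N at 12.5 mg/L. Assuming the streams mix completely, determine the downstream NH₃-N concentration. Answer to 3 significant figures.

1.07 mg/L

Conservation of mass: C = (7380·0.08200 + 640.0·12.50) / 8020 = 8605/8020 = 1.073 mg/L.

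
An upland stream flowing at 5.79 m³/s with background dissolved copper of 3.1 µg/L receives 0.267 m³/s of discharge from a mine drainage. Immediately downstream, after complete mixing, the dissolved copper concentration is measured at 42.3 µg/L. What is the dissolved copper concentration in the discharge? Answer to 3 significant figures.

Mass balance: 5.790·3.100 + 0.2670·Cₑ = 6.057·42.30
→ Cₑ = (6.057·42.30 − 5.790·3.100) / 0.2670 = 892.4 µg/L.

892 µg/L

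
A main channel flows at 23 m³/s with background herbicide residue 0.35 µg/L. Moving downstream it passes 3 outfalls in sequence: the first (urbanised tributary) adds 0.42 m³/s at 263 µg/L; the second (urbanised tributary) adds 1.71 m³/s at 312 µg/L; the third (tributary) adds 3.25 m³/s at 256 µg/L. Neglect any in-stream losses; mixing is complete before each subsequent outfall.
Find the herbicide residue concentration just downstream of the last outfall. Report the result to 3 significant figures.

After outfall 1: Q = 23.00 + 0.4200 = 23.42 m³/s; C = (23.00·0.3500 + 0.4200·263.0)/23.42 = 5.060 µg/L.
After outfall 2: Q = 23.42 + 1.710 = 25.13 m³/s; C = (23.42·5.060 + 1.710·312.0)/25.13 = 25.95 µg/L.
After outfall 3: Q = 25.13 + 3.250 = 28.38 m³/s; C = (25.13·25.95 + 3.250·256.0)/28.38 = 52.29 µg/L.

52.3 µg/L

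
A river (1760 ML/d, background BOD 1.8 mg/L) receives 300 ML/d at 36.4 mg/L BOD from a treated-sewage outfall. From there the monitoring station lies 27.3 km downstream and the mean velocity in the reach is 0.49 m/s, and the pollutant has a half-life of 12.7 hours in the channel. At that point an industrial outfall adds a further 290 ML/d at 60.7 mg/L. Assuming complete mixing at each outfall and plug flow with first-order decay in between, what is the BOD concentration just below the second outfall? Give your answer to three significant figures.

10.1 mg/L

Mass balance: C = (1760·1.800 + 300.0·36.40) / 2060 = 14090/2060 = 6.839 mg/L; combined flow 2060 ML/d.
Travel time t = 27.3·1000 / 0.49 = 55710 s = 15.48 h.
Half-life 12.7 h → k = ln 2 / 12.7 = 0.05458 h⁻¹ = 1.310 d⁻¹.
After decay, C = 6.839 × e^(−kt) = 6.839 × 0.4297 = 2.939 mg/L.
At the second outfall, C = (2060·2.939 + 290.0·60.70) / (2060 + 290.0) = 10.07 mg/L.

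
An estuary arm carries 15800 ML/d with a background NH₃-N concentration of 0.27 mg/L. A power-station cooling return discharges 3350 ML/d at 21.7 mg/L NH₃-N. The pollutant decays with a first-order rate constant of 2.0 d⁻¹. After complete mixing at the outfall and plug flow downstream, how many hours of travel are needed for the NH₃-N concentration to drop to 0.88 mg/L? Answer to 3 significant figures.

18.2 h

Flow-weighted average: C = (15800·0.2700 + 3350·21.70) / 19150 = 76960/19150 = 4.019 mg/L.
4.019·exp(−k·t) = 0.88 → t = ln(4.019/0.88)/k = 65610 s = 18.23 h.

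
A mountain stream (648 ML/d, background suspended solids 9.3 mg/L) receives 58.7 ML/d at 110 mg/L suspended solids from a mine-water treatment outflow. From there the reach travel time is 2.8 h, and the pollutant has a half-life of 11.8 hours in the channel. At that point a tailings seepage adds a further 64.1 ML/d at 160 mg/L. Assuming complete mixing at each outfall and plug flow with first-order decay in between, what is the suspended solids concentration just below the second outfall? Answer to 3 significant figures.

27.0 mg/L

Mixed concentration C = ΣQC/ΣQ = (648.0·9.300 + 58.70·110.0) / 706.7 = 12480/706.7 = 17.66 mg/L; combined flow 706.7 ML/d.
Half-life 11.8 h → k = ln 2 / 11.8 = 0.05874 h⁻¹ = 1.410 d⁻¹.
First-order decay: C = 17.66·exp(−k·t) = 17.66·0.8483 = 14.99 mg/L.
At the second outfall, C = (706.7·14.99 + 64.10·160.0) / (706.7 + 64.10) = 27.04 mg/L.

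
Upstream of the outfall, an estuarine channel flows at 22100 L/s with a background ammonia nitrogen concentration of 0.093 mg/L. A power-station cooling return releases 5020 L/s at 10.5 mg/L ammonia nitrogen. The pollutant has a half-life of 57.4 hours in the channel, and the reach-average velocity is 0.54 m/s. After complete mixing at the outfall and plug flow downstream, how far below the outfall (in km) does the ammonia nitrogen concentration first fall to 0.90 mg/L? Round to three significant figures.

130 km

Conservation of mass: C = (22100·0.09300 + 5020·10.50) / 27120 = 54770/27120 = 2.019 mg/L.
Half-life 57.4 h → k = ln 2 / 57.4 = 0.01208 h⁻¹ = 0.2898 d⁻¹.
Set 2.019·exp(−k·t) = 0.90 → t = ln(2.019/0.90)/k = 240900 s = 66.92 h.
Distance = v·t = 0.54·240900 = 130100 m = 130.1 km.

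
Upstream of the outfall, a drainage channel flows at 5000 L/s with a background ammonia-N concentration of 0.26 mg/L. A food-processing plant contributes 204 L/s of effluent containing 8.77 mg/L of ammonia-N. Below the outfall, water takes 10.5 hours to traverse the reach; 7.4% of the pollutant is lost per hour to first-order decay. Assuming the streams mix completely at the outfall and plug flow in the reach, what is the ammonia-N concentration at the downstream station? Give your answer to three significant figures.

Conservation of mass: C = (5000·0.2600 + 204.0·8.770) / 5204 = 3089/5204 = 0.5936 mg/L.
7.4%/h lost → k = −ln(1 − 0.074) = 0.07688 h⁻¹.
After decay, C = 0.5936 × e^(−kt) = 0.5936 × 0.4461 = 0.2648 mg/L.

0.265 mg/L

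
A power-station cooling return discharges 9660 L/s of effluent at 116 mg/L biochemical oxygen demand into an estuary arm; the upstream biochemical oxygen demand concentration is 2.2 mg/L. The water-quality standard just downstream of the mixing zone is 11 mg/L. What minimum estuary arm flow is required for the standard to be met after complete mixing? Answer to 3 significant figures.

115000 L/s

Set C_mix = 11: (Q·2.200 + 9660·116.0) / (Q + 9660) = 11
→ Q = 9660·(116.0 − 11)/(11 − 2.200) = 115300 L/s.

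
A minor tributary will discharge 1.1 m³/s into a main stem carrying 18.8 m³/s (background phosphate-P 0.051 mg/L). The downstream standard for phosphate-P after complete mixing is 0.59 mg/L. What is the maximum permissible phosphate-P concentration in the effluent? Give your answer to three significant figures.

9.80 mg/L

At the limit, (Qr·Cr + Qe·Cₑ)/(Qr + Qe) = 0.59:
Cₑ = (19.90·0.59 − 18.80·0.05100) / 1.100 = 9.802 mg/L.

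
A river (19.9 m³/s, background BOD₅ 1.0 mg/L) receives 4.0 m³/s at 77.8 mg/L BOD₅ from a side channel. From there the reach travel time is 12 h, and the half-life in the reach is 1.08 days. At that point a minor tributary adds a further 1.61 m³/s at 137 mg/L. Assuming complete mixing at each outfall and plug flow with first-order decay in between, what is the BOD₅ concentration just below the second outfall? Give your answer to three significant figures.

Flow-weighted average: C = (19.90·1.000 + 4.000·77.80) / 23.90 = 331.1/23.90 = 13.85 mg/L; combined flow 23.90 m³/s.
Half-life 1.08 d → k = ln 2 / 1.08 = 0.6418 d⁻¹.
Decay over the reach: 13.85·exp(−kt) = 13.85·0.7255 = 10.05 mg/L.
At the second outfall, C = (23.90·10.05 + 1.610·137.0) / (23.90 + 1.610) = 18.06 mg/L.

18.1 mg/L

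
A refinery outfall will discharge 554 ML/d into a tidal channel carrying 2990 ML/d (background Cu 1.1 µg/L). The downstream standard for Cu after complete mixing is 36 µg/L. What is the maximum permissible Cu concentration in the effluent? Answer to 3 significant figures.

224 µg/L

At the limit, (Qr·Cr + Qe·Cₑ)/(Qr + Qe) = 36:
Cₑ = (3544·36 − 2990·1.100) / 554.0 = 224.4 µg/L.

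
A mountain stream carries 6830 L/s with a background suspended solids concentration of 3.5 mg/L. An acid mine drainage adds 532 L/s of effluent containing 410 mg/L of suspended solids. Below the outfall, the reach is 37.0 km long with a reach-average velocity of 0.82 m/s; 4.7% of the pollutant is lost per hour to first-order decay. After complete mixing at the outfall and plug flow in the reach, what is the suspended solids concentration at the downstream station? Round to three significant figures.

Conservation of mass: C = (6830·3.500 + 532.0·410.0) / 7362 = 242000/7362 = 32.87 mg/L.
Travel time t = 37.0·1000 / 0.82 = 45120 s = 12.53 h.
4.7%/h lost → k = −ln(1 − 0.047) = 0.04814 h⁻¹.
After decay, C = 32.87 × e^(−kt) = 32.87 × 0.5470 = 17.98 mg/L.

18.0 mg/L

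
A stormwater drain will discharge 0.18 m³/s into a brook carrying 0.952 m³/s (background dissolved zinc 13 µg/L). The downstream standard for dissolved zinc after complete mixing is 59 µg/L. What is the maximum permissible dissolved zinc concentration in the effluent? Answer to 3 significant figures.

302 µg/L

At the limit, (Qr·Cr + Qe·Cₑ)/(Qr + Qe) = 59:
Cₑ = (1.132·59 − 0.9520·13.00) / 0.1800 = 302.3 µg/L.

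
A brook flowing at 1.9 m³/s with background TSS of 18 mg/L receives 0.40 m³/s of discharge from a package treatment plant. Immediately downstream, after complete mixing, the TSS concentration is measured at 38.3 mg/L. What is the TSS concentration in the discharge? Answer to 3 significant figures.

Mass balance: 1.900·18.00 + 0.4000·Cₑ = 2.300·38.30
→ Cₑ = (2.300·38.30 − 1.900·18.00) / 0.4000 = 134.7 mg/L.

135 mg/L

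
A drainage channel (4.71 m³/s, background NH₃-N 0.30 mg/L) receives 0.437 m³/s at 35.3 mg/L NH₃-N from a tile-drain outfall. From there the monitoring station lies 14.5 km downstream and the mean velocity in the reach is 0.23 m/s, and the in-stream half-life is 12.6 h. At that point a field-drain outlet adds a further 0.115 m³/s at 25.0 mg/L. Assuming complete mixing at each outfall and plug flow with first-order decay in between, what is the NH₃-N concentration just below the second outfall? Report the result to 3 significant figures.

After mixing, C = (4.710·0.3000 + 0.4370·35.30) / 5.147 = 16.84/5.147 = 3.272 mg/L; combined flow 5.147 m³/s.
Travel time t = 14.5·1000 / 0.23 = 63040 s = 17.51 h.
Half-life 12.6 h → k = ln 2 / 12.6 = 0.05501 h⁻¹ = 1.320 d⁻¹.
Applying C = C₀e^(−kt): 3.272 × 0.3816 = 1.248 mg/L.
At the second outfall, C = (5.147·1.248 + 0.1150·25.00) / (5.147 + 0.1150) = 1.768 mg/L.

1.77 mg/L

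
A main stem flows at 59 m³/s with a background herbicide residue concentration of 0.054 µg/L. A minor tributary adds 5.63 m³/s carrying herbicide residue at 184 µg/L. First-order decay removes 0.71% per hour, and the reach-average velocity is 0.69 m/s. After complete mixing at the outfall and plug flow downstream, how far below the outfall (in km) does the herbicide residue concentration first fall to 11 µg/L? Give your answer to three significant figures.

132 km

Mass balance: C = (59.00·0.05400 + 5.630·184.0) / 64.63 = 1039/64.63 = 16.08 µg/L.
0.71%/h lost → k = −ln(1 − 0.0071) = 0.007125 h⁻¹.
Set 16.08·exp(−k·t) = 11 → t = ln(16.08/11)/k = 191800 s = 53.27 h.
Distance = v·t = 0.69·191800 = 132300 m = 132.3 km.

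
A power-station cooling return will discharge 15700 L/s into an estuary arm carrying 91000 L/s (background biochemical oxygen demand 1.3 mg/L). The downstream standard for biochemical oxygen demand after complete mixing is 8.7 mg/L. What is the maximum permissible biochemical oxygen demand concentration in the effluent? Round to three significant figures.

At the limit, (Qr·Cr + Qe·Cₑ)/(Qr + Qe) = 8.7:
Cₑ = (106700·8.7 − 91000·1.300) / 15700 = 51.59 mg/L.

51.6 mg/L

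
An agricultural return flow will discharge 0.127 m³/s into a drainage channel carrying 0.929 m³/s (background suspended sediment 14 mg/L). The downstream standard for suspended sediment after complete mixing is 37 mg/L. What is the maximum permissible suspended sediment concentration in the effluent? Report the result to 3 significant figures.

205 mg/L

At the limit, (Qr·Cr + Qe·Cₑ)/(Qr + Qe) = 37:
Cₑ = (1.056·37 − 0.9290·14.00) / 0.1270 = 205.2 mg/L.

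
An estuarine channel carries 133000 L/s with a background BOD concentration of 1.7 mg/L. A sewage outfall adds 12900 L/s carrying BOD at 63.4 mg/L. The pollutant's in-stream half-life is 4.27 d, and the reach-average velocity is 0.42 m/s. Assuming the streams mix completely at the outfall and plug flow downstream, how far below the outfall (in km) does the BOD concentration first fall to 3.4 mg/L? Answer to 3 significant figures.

166 km

After mixing, C = (133000·1.700 + 12900·63.40) / 145900 = 1044000/145900 = 7.155 mg/L.
Half-life 4.27 d → k = ln 2 / 4.27 = 0.1623 d⁻¹.
Set 7.155·exp(−k·t) = 3.4 → t = ln(7.155/3.4)/k = 396000 s = 110.0 h.
Distance = v·t = 0.42·396000 = 166300 m = 166.3 km.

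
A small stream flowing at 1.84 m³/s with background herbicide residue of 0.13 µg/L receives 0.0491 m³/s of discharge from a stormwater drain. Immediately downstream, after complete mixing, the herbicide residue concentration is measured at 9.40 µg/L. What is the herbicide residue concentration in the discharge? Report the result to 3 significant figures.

Mass balance: 1.840·0.1300 + 0.04910·Cₑ = 1.889·9.400
→ Cₑ = (1.889·9.400 − 1.840·0.1300) / 0.04910 = 356.8 µg/L.

357 µg/L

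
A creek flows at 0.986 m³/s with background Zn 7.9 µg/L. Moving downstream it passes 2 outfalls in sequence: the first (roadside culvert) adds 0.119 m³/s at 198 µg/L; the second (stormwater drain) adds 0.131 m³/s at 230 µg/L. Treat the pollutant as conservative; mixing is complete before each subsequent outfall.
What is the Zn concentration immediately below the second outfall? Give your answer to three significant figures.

Outfall 1: combined Q = 1.105 m³/s; C = (0.9860·7.900 + 0.1190·198.0)/1.105 = 28.37 µg/L.
Outfall 2: combined Q = 1.236 m³/s; C = (1.105·28.37 + 0.1310·230.0)/1.236 = 49.74 µg/L.

49.7 µg/L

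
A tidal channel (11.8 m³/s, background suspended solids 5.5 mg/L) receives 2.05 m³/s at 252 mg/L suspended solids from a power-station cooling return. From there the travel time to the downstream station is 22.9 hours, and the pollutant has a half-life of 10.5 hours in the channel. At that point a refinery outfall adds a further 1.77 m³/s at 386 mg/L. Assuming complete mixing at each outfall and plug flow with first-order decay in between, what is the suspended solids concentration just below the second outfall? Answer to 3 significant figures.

51.9 mg/L

Conservation of mass: C = (11.80·5.500 + 2.050·252.0) / 13.85 = 581.5/13.85 = 41.99 mg/L; combined flow 13.85 m³/s.
Half-life 10.5 h → k = ln 2 / 10.5 = 0.06601 h⁻¹ = 1.584 d⁻¹.
After decay, C = 41.99 × e^(−kt) = 41.99 × 0.2205 = 9.259 mg/L.
Second outfall: C = (13.85·9.259 + 1.770·386.0)/15.62 = 51.95 mg/L.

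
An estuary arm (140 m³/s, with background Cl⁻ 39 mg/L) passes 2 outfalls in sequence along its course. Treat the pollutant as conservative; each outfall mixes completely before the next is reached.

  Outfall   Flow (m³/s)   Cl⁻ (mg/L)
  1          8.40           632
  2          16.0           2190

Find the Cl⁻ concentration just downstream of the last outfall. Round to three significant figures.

279 mg/L

Outfall 1: combined Q = 148.4 m³/s; C = (140.0·39.00 + 8.400·632.0)/148.4 = 72.57 mg/L.
Outfall 2: combined Q = 164.4 m³/s; C = (148.4·72.57 + 16.00·2190)/164.4 = 278.6 mg/L.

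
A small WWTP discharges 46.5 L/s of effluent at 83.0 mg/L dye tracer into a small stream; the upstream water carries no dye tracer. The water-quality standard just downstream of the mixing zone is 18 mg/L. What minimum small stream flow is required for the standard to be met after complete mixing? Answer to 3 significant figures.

Set C_mix = 18: (Q·0 + 46.50·83.00) / (Q + 46.50) = 18
→ Q = 46.50·(83.00 − 18)/(18 − 0) = 167.9 L/s.

168 L/s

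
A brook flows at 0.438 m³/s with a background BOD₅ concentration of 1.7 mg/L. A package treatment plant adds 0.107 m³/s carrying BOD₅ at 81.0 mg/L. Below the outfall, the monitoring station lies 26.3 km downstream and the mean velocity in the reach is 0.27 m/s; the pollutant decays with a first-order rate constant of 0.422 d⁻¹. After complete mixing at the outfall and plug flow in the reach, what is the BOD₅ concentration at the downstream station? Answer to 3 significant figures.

10.7 mg/L

Flow-weighted average: C = (0.4380·1.700 + 0.1070·81.00) / 0.5450 = 9.412/0.5450 = 17.27 mg/L.
Travel time t = 26.3·1000 / 0.27 = 97410 s = 27.06 h.
First-order decay: C = 17.27·exp(−k·t) = 17.27·0.6214 = 10.73 mg/L.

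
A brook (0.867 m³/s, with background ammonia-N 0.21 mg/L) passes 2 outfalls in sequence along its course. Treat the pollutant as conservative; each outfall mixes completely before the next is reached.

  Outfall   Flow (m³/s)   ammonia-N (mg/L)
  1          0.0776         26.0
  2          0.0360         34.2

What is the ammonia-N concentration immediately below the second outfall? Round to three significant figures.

Below outfall 1: Q → 0.9446 m³/s, C = (0.8670·0.2100 + 0.07760·26.00)/0.9446 = 2.329 mg/L.
Below outfall 2: Q → 0.9806 m³/s, C = (0.9446·2.329 + 0.03600·34.20)/0.9806 = 3.499 mg/L.

3.50 mg/L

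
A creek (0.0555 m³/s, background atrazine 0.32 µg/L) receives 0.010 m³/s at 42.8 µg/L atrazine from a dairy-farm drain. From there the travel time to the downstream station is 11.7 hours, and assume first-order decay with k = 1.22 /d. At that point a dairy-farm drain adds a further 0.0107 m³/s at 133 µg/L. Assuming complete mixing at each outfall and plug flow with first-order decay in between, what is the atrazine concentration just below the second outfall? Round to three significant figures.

Flow-weighted average: C = (0.05550·0.3200 + 0.01000·42.80) / 0.06550 = 0.4458/0.06550 = 6.805 µg/L; combined flow 0.06550 m³/s.
Applying C = C₀e^(−kt): 6.805 × 0.5517 = 3.755 µg/L.
Second outfall: C = (0.06550·3.755 + 0.01070·133.0)/0.07620 = 21.90 µg/L.

21.9 µg/L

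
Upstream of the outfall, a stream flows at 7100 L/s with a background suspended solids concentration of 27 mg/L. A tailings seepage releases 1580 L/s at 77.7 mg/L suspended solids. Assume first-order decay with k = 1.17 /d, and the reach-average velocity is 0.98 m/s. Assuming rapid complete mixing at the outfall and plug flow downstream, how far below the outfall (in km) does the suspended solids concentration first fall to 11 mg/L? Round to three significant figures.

86.3 km

After mixing, C = (7100·27.00 + 1580·77.70) / 8680 = 314500/8680 = 36.23 mg/L.
Set 36.23·exp(−k·t) = 11 → t = ln(36.23/11)/k = 88020 s = 24.45 h.
Distance = v·t = 0.98·88020 = 86260 m = 86.26 km.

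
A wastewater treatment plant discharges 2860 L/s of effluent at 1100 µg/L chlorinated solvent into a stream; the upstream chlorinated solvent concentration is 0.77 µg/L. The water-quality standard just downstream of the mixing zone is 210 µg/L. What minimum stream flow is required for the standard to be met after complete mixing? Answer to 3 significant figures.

Set C_mix = 210: (Q·0.7700 + 2860·1100) / (Q + 2860) = 210
→ Q = 2860·(1100 − 210)/(210 − 0.7700) = 12170 L/s.

12200 L/s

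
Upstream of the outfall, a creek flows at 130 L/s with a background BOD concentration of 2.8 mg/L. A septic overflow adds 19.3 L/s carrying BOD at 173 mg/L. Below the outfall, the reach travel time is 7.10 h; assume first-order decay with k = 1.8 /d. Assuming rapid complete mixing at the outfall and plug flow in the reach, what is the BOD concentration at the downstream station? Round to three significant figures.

Mixed concentration C = ΣQC/ΣQ = (130.0·2.800 + 19.30·173.0) / 149.3 = 3703/149.3 = 24.80 mg/L.
Applying C = C₀e^(−kt): 24.80 × 0.5871 = 14.56 mg/L.

14.6 mg/L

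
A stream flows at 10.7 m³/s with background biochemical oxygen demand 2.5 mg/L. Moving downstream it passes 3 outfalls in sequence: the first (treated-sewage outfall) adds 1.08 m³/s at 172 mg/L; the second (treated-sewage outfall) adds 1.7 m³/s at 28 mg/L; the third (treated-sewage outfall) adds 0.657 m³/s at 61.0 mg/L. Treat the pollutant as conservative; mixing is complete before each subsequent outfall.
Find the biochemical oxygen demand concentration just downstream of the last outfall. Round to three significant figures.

Outfall 1: combined Q = 11.78 m³/s; C = (10.70·2.500 + 1.080·172.0)/11.78 = 18.04 mg/L.
Outfall 2: combined Q = 13.48 m³/s; C = (11.78·18.04 + 1.700·28.00)/13.48 = 19.30 mg/L.
Outfall 3: combined Q = 14.14 m³/s; C = (13.48·19.30 + 0.6570·61.00)/14.14 = 21.23 mg/L.

21.2 mg/L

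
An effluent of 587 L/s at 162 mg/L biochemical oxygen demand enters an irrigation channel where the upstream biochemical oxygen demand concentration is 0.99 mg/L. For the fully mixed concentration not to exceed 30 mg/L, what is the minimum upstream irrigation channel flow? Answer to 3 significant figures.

2670 L/s

Set C_mix = 30: (Q·0.9900 + 587.0·162.0) / (Q + 587.0) = 30
→ Q = 587.0·(162.0 − 30)/(30 − 0.9900) = 2671 L/s.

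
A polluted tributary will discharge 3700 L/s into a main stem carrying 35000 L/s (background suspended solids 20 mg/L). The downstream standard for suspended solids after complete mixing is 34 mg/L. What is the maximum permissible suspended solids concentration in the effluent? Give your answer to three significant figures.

At the limit, (Qr·Cr + Qe·Cₑ)/(Qr + Qe) = 34:
Cₑ = (38700·34 − 35000·20.00) / 3700 = 166.4 mg/L.

166 mg/L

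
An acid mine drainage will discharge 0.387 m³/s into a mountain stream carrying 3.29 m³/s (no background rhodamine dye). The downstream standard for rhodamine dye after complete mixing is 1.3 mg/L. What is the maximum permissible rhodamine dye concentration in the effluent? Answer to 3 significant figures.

12.4 mg/L

At the limit, (Qr·Cr + Qe·Cₑ)/(Qr + Qe) = 1.3:
Cₑ = (3.677·1.3 − 3.290·0) / 0.3870 = 12.35 mg/L.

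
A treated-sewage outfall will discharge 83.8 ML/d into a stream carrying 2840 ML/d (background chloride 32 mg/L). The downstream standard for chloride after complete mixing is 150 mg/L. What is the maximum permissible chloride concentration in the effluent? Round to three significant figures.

4150 mg/L

At the limit, (Qr·Cr + Qe·Cₑ)/(Qr + Qe) = 150:
Cₑ = (2924·150 − 2840·32.00) / 83.80 = 4149 mg/L.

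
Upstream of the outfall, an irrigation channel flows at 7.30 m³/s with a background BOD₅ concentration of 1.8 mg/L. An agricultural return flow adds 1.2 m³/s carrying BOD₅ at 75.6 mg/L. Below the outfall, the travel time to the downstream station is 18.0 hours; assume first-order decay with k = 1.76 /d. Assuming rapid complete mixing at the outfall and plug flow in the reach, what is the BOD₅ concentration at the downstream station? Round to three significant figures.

Flow-weighted average: C = (7.300·1.800 + 1.200·75.60) / 8.500 = 103.9/8.500 = 12.22 mg/L.
Applying C = C₀e^(−kt): 12.22 × 0.2671 = 3.264 mg/L.

3.26 mg/L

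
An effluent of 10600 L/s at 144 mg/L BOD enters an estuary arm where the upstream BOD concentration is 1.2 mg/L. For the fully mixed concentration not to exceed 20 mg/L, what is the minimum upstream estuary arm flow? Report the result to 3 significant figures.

69900 L/s

Set C_mix = 20: (Q·1.200 + 10600·144.0) / (Q + 10600) = 20
→ Q = 10600·(144.0 − 20)/(20 − 1.200) = 69910 L/s.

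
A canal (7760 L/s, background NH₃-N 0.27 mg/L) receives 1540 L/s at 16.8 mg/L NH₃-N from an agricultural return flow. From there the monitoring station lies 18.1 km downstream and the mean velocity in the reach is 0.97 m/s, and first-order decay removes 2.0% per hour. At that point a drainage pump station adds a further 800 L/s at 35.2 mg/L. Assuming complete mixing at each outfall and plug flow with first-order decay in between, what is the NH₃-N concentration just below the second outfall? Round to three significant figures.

After mixing, C = (7760·0.2700 + 1540·16.80) / 9300 = 27970/9300 = 3.007 mg/L; combined flow 9300 L/s.
Travel time t = 18.1·1000 / 0.97 = 18660 s = 5.183 h.
2.0%/h lost → k = −ln(1 − 0.02) = 0.02020 h⁻¹.
Decay over the reach: 3.007·exp(−kt) = 3.007·0.9006 = 2.708 mg/L.
At the second outfall, C = (9300·2.708 + 800.0·35.20) / (9300 + 800.0) = 5.282 mg/L.

5.28 mg/L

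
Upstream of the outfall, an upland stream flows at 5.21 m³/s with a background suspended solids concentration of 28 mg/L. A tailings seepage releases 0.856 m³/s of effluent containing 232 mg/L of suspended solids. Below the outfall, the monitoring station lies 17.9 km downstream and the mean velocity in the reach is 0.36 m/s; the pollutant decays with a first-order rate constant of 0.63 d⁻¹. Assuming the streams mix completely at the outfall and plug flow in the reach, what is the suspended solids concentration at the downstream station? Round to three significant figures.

39.5 mg/L

Flow-weighted average: C = (5.210·28.00 + 0.8560·232.0) / 6.066 = 344.5/6.066 = 56.79 mg/L.
Travel time t = 17.9·1000 / 0.36 = 49720 s = 13.81 h.
First-order decay: C = 56.79·exp(−k·t) = 56.79·0.6959 = 39.52 mg/L.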